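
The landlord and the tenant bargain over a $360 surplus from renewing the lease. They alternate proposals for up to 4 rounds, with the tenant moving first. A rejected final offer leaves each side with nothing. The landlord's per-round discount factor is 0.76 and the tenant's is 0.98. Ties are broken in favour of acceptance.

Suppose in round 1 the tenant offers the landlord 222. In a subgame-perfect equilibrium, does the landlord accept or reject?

Accept

Round 4 (the landlord proposes): the tenant will accept anything ≥ 0, so the landlord offers 0 and keeps 360.
Round 3 (the tenant proposes): the landlord can get 360 next round, worth 0.76 × 360 = 273.6 now. The tenant offers 273.6 and keeps 360 − 273.6 = 86.4.
Round 2 (the landlord proposes): the tenant can get 86.4 next round, worth 0.98 × 86.4 = 84.672 now, so the landlord offers 84.672, keeping 275.328.
So by rejecting in round 1, the landlord gets 275.328 next round, worth 0.76 × 275.328 = 209.24928 now.
Offer 222 ≥ 209.24928, so the landlord accepts.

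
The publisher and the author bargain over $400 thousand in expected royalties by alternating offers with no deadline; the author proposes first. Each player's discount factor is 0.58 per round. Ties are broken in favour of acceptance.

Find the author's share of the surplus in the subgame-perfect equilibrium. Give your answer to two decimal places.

In a stationary SPE each proposer offers the other exactly their discounted continuation value.
If the author keeps x when proposing and the publisher keeps y when proposing, then x = 400 − 0.58y and y = 400 − 0.58x.
Solving: x = 400(1 − 0.58) / (1 − 0.58·0.58) = 168 / 0.6636 ≈ 253.1646.
The publisher gets 400 − 253.1646 ≈ 146.8354.

253.16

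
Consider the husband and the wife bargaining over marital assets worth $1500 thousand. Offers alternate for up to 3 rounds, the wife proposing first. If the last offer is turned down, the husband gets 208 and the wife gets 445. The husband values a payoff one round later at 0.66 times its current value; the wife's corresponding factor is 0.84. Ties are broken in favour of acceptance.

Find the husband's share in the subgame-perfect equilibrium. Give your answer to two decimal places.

Round 3 (the wife proposes): the husband gets 208 if talks fail, so the wife offers 208 and keeps 1292.
Round 2 (the husband proposes): the wife can get 1292 next round, worth 0.84 × 1292 = 1085.28 now. The husband offers 1085.28 and keeps 1500 − 1085.28 = 414.72.
Round 1 (the wife proposes): the husband can get 414.72 next round, worth 0.66 × 414.72 = 273.7152 now, so the wife offers 273.7152, keeping 1226.2848.

273.72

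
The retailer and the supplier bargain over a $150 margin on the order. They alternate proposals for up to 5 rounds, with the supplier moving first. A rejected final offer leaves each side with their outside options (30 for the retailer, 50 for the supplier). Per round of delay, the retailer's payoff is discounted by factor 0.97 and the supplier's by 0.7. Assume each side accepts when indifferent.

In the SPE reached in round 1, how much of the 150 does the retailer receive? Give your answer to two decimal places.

Round 5 (the supplier proposes): the retailer gets 30 if talks fail, so the supplier offers 30 and keeps 120.
Round 4 (the retailer proposes): the supplier can get 120 next round, worth 0.7 × 120 = 84 now; the retailer offers that and keeps 66.
Round 3 (the supplier proposes): the retailer can get 66 next round, worth 0.97 × 66 = 64.02 now. The supplier offers 64.02 and keeps 150 − 64.02 = 85.98.
Round 2 (the retailer proposes): the supplier can get 85.98 next round, worth 0.7 × 85.98 = 60.186 now; the retailer offers that and keeps 89.814.
Round 1 (the supplier proposes): the retailer can get 89.814 next round, worth 0.97 × 89.814 = 87.11958 now; the supplier offers that and keeps 62.88042.

87.12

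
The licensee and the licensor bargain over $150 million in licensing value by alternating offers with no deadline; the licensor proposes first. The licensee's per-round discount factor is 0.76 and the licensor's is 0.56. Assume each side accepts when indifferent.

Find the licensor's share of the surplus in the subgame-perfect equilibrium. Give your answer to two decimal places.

When the licensor proposes, the licensee accepts any offer worth at least 0.76 times what the licensee would get by proposing next round; and vice versa.
This gives x = 150 − 0.76y and y = 150 − 0.56x, where x and y are each side's share when it proposes.
Hence (1 − 0.76·0.56)x = 150(1 − 0.76), i.e. 0.5744·x = 36.
x ≈ 62.6741; the licensee's share is 150 − x ≈ 87.3259.

62.67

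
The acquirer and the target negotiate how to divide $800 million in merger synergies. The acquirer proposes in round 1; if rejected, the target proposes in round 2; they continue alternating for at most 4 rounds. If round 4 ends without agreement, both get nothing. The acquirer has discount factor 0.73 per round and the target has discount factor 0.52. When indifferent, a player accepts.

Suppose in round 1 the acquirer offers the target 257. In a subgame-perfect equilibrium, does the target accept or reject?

Round 4 (the target proposes): rejection yields 0 for the acquirer; the target offers 0 and keeps 800.
Round 3 (the acquirer proposes): the target can get 800 next round, worth 0.52 × 800 = 416 now; the acquirer offers that and keeps 384.
Round 2 (the target proposes): the acquirer can get 384 next round, worth 0.73 × 384 = 280.32 now. The target offers 280.32 and keeps 800 − 280.32 = 519.68.
So by rejecting in round 1, the target gets 519.68 next round, worth 0.52 × 519.68 = 270.2336 now.
Offer 257 < 270.2336, so the target rejects.

Reject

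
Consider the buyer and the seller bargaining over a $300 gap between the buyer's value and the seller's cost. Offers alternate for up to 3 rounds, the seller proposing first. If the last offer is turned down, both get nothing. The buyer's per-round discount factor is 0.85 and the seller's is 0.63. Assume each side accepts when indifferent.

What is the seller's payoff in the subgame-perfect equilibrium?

205.65

Round 3 (the seller proposes): the buyer will accept anything ≥ 0, so the seller offers 0 and keeps 300.
Round 2 (the buyer proposes): the seller can get 300 next round, worth 0.63 × 300 = 189 now. The buyer offers 189 and keeps 300 − 189 = 111.
Round 1 (the seller proposes): the buyer can get 111 next round, worth 0.85 × 111 = 94.35 now. The seller offers 94.35 and keeps 300 − 94.35 = 205.65.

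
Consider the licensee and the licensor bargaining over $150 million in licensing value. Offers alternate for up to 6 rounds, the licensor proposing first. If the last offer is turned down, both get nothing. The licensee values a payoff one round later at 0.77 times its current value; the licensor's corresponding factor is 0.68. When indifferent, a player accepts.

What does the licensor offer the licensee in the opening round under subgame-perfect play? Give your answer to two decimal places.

87.98

By backward induction:
Round 6 (the licensee proposes): rejection yields 0 for the licensor; the licensee offers 0 and keeps 150.
Round 5 (the licensor proposes): the licensee can get 150 next round, worth 0.77 × 150 = 115.5 now. The licensor offers 115.5 and keeps 150 − 115.5 = 34.5.
Round 4 (the licensee proposes): the licensor can get 34.5 next round, worth 0.68 × 34.5 = 23.46 now; the licensee offers that and keeps 126.54.
Round 3 (the licensor proposes): the licensee can get 126.54 next round, worth 0.77 × 126.54 = 97.4358 now, so the licensor offers 97.4358, keeping 52.5642.
Round 2 (the licensee proposes): the licensor can get 52.5642 next round, worth 0.68 × 52.5642 = 35.743656 now, so the licensee offers 35.743656, keeping 114.256344.
Round 1 (the licensor proposes): the licensee can get 114.256344 next round, worth 0.77 × 114.256344 = 87.97738488 now; the licensor offers that and keeps 62.02261512.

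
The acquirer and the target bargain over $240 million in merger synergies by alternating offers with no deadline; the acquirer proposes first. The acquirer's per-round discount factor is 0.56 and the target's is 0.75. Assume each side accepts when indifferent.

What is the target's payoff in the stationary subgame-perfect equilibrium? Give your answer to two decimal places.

136.55

In a stationary SPE each proposer offers the other exactly their discounted continuation value.
If the acquirer keeps x when proposing and the target keeps y when proposing, then x = 240 − 0.75y and y = 240 − 0.56x.
Solving: x = 240(1 − 0.75) / (1 − 0.56·0.75) = 60 / 0.58 ≈ 103.4483.
The target gets 240 − 103.4483 ≈ 136.5517.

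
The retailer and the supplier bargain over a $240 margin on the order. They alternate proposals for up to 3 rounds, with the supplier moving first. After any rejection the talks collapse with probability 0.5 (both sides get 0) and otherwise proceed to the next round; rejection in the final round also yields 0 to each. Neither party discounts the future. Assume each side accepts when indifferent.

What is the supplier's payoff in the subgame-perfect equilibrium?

180

Round 3 (the supplier proposes): the retailer will accept anything ≥ 0, so the supplier offers 0 and keeps 240.
Round 2 (the retailer proposes): rejecting gives the supplier an expected 0.5 × 240 = 120; the retailer offers that and keeps 120.
Round 1 (the supplier proposes): rejecting gives the retailer an expected 0.5 × 120 = 60, so the supplier offers 60, keeping 180.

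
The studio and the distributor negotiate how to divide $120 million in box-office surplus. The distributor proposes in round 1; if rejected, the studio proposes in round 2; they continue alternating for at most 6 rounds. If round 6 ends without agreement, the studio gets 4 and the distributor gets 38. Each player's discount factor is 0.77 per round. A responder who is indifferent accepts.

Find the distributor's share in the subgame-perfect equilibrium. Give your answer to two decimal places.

Round 6 (the studio proposes): the distributor gets 38 if talks fail, so the studio offers 38 and keeps 82.
Round 5 (the distributor proposes): the studio can get 82 next round, worth 0.77 × 82 = 63.14 now. The distributor offers 63.14 and keeps 120 − 63.14 = 56.86.
Round 4 (the studio proposes): the distributor can get 56.86 next round, worth 0.77 × 56.86 = 43.7822 now; the studio offers that and keeps 76.2178.
Round 3 (the distributor proposes): the studio can get 76.2178 next round, worth 0.77 × 76.2178 = 58.687706 now, so the distributor offers 58.687706, keeping 61.312294.
Round 2 (the studio proposes): the distributor can get 61.312294 next round, worth 0.77 × 61.312294 = 47.21046638 now. The studio offers 47.21046638 and keeps 120 − 47.21046638 = 72.78953362.
Round 1 (the distributor proposes): the studio can get 72.78953362 next round, worth 0.77 × 72.78953362 = 56.0479408874 now, so the distributor offers 56.0479408874, keeping 63.9520591126.

63.95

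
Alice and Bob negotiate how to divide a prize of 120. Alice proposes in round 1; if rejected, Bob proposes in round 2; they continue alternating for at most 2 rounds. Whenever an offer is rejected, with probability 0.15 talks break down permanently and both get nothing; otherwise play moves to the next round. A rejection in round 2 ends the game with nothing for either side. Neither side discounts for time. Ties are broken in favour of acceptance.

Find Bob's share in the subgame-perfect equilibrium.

102

Round 2 (Bob proposes): rejection yields 0 for Alice; Bob offers 0 and keeps 120.
Round 1 (Alice proposes): rejecting gives Bob an expected 0.85 × 120 = 102, so Alice offers 102, keeping 18.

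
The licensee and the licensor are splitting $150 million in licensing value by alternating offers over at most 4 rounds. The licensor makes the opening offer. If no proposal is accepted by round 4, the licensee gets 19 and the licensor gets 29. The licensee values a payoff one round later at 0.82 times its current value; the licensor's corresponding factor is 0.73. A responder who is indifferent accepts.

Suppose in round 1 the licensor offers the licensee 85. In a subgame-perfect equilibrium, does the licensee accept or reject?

Round 4 (the licensee proposes): the licensor gets 29 if talks fail, so the licensee offers 29 and keeps 121.
Round 3 (the licensor proposes): the licensee can get 121 next round, worth 0.82 × 121 = 99.22 now, so the licensor offers 99.22, keeping 50.78.
Round 2 (the licensee proposes): the licensor can get 50.78 next round, worth 0.73 × 50.78 = 37.0694 now; the licensee offers that and keeps 112.9306.
So by rejecting in round 1, the licensee gets 112.9306 next round, worth 0.82 × 112.9306 = 92.603092 now.
Offer 85 < 92.603092, so the licensee rejects.

Reject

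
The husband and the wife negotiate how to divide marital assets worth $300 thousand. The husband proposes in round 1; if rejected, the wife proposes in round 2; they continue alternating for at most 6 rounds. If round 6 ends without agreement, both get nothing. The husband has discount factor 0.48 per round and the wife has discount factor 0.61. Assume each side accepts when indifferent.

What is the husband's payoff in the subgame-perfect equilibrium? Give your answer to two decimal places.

161.29

Round 6 (the wife proposes): rejection yields 0 for the husband; the wife offers 0 and keeps 300.
Round 5 (the husband proposes): the wife can get 300 next round, worth 0.61 × 300 = 183 now. The husband offers 183 and keeps 300 − 183 = 117.
Round 4 (the wife proposes): the husband can get 117 next round, worth 0.48 × 117 = 56.16 now; the wife offers that and keeps 243.84.
Round 3 (the husband proposes): the wife can get 243.84 next round, worth 0.61 × 243.84 = 148.7424 now. The husband offers 148.7424 and keeps 300 − 148.7424 = 151.2576.
Round 2 (the wife proposes): the husband can get 151.2576 next round, worth 0.48 × 151.2576 = 72.603648 now; the wife offers that and keeps 227.396352.
Round 1 (the husband proposes): the wife can get 227.396352 next round, worth 0.61 × 227.396352 = 138.71177472 now; the husband offers that and keeps 161.28822528.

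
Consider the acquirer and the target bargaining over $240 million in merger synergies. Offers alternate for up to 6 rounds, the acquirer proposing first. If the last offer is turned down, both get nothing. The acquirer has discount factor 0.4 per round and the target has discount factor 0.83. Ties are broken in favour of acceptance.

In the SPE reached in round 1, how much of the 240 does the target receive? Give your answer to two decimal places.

Round 6 (the target proposes): rejection yields 0 for the acquirer; the target offers 0 and keeps 240.
Round 5 (the acquirer proposes): the target can get 240 next round, worth 0.83 × 240 = 199.2 now, so the acquirer offers 199.2, keeping 40.8.
Round 4 (the target proposes): the acquirer can get 40.8 next round, worth 0.4 × 40.8 = 16.32 now; the target offers that and keeps 223.68.
Round 3 (the acquirer proposes): the target can get 223.68 next round, worth 0.83 × 223.68 = 185.6544 now, so the acquirer offers 185.6544, keeping 54.3456.
Round 2 (the target proposes): the acquirer can get 54.3456 next round, worth 0.4 × 54.3456 = 21.73824 now. The target offers 21.73824 and keeps 240 − 21.73824 = 218.26176.
Round 1 (the acquirer proposes): the target can get 218.26176 next round, worth 0.83 × 218.26176 = 181.1572608 now. The acquirer offers 181.1572608 and keeps 240 − 181.1572608 = 58.8427392.

181.16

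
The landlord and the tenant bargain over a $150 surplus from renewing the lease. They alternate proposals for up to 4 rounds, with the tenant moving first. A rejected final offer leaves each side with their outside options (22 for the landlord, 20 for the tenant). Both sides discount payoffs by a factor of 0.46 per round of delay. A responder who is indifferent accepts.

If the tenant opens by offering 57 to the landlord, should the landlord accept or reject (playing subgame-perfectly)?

Accept

Round 4 (the landlord proposes): the tenant gets 20 if talks fail, so the landlord offers 20 and keeps 130.
Round 3 (the tenant proposes): the landlord can get 130 next round, worth 0.46 × 130 = 59.8 now. The tenant offers 59.8 and keeps 150 − 59.8 = 90.2.
Round 2 (the landlord proposes): the tenant can get 90.2 next round, worth 0.46 × 90.2 = 41.492 now; the landlord offers that and keeps 108.508.
So by rejecting in round 1, the landlord gets 108.508 next round, worth 0.46 × 108.508 = 49.91368 now.
Offer 57 ≥ 49.91368, so the landlord accepts.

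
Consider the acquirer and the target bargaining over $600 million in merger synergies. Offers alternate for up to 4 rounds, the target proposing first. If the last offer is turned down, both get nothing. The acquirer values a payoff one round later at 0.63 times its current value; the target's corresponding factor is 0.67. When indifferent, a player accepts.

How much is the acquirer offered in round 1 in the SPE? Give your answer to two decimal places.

By backward induction:
Round 4 (the acquirer proposes): rejection yields 0 for the target; the acquirer offers 0 and keeps 600.
Round 3 (the target proposes): the acquirer can get 600 next round, worth 0.63 × 600 = 378 now; the target offers that and keeps 222.
Round 2 (the acquirer proposes): the target can get 222 next round, worth 0.67 × 222 = 148.74 now. The acquirer offers 148.74 and keeps 600 − 148.74 = 451.26.
Round 1 (the target proposes): the acquirer can get 451.26 next round, worth 0.63 × 451.26 = 284.2938 now. The target offers 284.2938 and keeps 600 − 284.2938 = 315.7062.

284.29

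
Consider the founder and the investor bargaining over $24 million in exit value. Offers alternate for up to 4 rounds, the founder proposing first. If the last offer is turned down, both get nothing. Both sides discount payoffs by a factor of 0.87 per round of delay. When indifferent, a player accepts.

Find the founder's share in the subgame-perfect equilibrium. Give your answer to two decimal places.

5.48

Round 4 (the investor proposes): the founder will accept anything ≥ 0, so the investor offers 0 and keeps 24.
Round 3 (the founder proposes): the investor can get 24 next round, worth 0.87 × 24 = 20.88 now, so the founder offers 20.88, keeping 3.12.
Round 2 (the investor proposes): the founder can get 3.12 next round, worth 0.87 × 3.12 = 2.7144 now, so the investor offers 2.7144, keeping 21.2856.
Round 1 (the founder proposes): the investor can get 21.2856 next round, worth 0.87 × 21.2856 = 18.518472 now. The founder offers 18.518472 and keeps 24 − 18.518472 = 5.481528.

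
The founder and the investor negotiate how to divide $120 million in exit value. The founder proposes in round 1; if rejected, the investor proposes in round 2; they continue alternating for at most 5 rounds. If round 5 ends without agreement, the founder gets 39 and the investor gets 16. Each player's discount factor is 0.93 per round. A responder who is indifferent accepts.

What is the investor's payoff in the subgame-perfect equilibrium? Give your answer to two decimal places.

Round 5 (the founder proposes): the investor gets 16 if talks fail, so the founder offers 16 and keeps 104.
Round 4 (the investor proposes): the founder can get 104 next round, worth 0.93 × 104 = 96.72 now; the investor offers that and keeps 23.28.
Round 3 (the founder proposes): the investor can get 23.28 next round, worth 0.93 × 23.28 = 21.6504 now, so the founder offers 21.6504, keeping 98.3496.
Round 2 (the investor proposes): the founder can get 98.3496 next round, worth 0.93 × 98.3496 = 91.465128 now. The investor offers 91.465128 and keeps 120 − 91.465128 = 28.534872.
Round 1 (the founder proposes): the investor can get 28.534872 next round, worth 0.93 × 28.534872 = 26.53743096 now; the founder offers that and keeps 93.46256904.

26.54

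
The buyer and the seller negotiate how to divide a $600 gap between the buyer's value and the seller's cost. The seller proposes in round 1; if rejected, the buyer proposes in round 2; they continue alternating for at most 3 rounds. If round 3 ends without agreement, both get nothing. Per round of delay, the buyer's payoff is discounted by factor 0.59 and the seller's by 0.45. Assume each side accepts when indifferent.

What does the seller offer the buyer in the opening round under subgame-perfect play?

Solve by backward induction from round 3.
Round 3 (the seller proposes): rejection yields 0 for the buyer; the seller offers 0 and keeps 600.
Round 2 (the buyer proposes): the seller can get 600 next round, worth 0.45 × 600 = 270 now, so the buyer offers 270, keeping 330.
Round 1 (the seller proposes): the buyer can get 330 next round, worth 0.59 × 330 = 194.7 now. The seller offers 194.7 and keeps 600 − 194.7 = 405.3.

194.7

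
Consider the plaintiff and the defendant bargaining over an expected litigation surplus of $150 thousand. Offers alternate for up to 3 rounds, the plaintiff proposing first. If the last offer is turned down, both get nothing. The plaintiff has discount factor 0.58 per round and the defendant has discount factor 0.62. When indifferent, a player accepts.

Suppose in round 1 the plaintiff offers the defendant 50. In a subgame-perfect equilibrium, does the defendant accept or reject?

Work out the defendant's continuation value if the offer is rejected.
Round 3 (the plaintiff proposes): the defendant will accept anything ≥ 0, so the plaintiff offers 0 and keeps 150.
Round 2 (the defendant proposes): the plaintiff can get 150 next round, worth 0.58 × 150 = 87 now, so the defendant offers 87, keeping 63.
So by rejecting in round 1, the defendant gets 63 next round, worth 0.62 × 63 = 39.06 now.
Offer 50 ≥ 39.06, so the defendant accepts.

Accept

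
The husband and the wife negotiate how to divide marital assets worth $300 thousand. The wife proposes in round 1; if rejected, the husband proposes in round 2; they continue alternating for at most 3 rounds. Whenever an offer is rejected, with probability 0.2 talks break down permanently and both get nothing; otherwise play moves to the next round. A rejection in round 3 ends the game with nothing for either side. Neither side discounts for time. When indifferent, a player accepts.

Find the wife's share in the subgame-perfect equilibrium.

252

By backward induction:
Round 3 (the wife proposes): rejection yields 0 for the husband; the wife offers 0 and keeps 300.
Round 2 (the husband proposes): rejecting gives the wife an expected 0.8 × 300 = 240. The husband offers 240 and keeps 300 − 240 = 60.
Round 1 (the wife proposes): rejecting gives the husband an expected 0.8 × 60 = 48; the wife offers that and keeps 252.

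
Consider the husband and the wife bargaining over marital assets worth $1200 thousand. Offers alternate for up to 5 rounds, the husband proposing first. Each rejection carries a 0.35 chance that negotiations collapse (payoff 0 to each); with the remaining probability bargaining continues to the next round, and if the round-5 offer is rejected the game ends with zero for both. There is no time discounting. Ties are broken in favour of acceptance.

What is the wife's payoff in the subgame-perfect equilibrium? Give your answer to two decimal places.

388.34

Round 5 (the husband proposes): the wife will accept anything ≥ 0, so the husband offers 0 and keeps 1200.
Round 4 (the wife proposes): rejecting gives the husband an expected 0.65 × 1200 = 780, so the wife offers 780, keeping 420.
Round 3 (the husband proposes): rejecting gives the wife an expected 0.65 × 420 = 273, so the husband offers 273, keeping 927.
Round 2 (the wife proposes): rejecting gives the husband an expected 0.65 × 927 = 602.55, so the wife offers 602.55, keeping 597.45.
Round 1 (the husband proposes): rejecting gives the wife an expected 0.65 × 597.45 = 388.3425. The husband offers 388.3425 and keeps 1200 − 388.3425 = 811.6575.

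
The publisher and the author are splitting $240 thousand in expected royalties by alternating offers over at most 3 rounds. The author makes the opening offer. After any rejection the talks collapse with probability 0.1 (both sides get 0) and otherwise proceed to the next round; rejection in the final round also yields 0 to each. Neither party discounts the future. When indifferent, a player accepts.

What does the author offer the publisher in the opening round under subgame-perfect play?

21.6

By backward induction:
Round 3 (the author proposes): the publisher will accept anything ≥ 0, so the author offers 0 and keeps 240.
Round 2 (the publisher proposes): rejecting gives the author an expected 0.9 × 240 = 216; the publisher offers that and keeps 24.
Round 1 (the author proposes): rejecting gives the publisher an expected 0.9 × 24 = 21.6. The author offers 21.6 and keeps 240 − 21.6 = 218.4.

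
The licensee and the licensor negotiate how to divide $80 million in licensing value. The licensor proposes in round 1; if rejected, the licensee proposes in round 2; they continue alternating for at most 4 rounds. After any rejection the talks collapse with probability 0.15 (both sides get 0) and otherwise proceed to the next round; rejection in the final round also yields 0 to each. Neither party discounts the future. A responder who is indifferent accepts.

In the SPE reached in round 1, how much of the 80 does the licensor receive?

Round 4 (the licensee proposes): the licensor will accept anything ≥ 0, so the licensee offers 0 and keeps 80.
Round 3 (the licensor proposes): rejecting gives the licensee an expected 0.85 × 80 = 68, so the licensor offers 68, keeping 12.
Round 2 (the licensee proposes): rejecting gives the licensor an expected 0.85 × 12 = 10.2; the licensee offers that and keeps 69.8.
Round 1 (the licensor proposes): rejecting gives the licensee an expected 0.85 × 69.8 = 59.33; the licensor offers that and keeps 20.67.

20.67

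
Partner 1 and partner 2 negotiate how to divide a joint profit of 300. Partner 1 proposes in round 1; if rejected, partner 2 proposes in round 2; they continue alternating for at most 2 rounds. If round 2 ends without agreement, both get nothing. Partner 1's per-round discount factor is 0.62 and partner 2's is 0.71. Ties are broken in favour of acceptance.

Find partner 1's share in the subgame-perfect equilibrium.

87

Round 2 (partner 2 proposes): rejection yields 0 for partner 1; partner 2 offers 0 and keeps 300.
Round 1 (partner 1 proposes): partner 2 can get 300 next round, worth 0.71 × 300 = 213 now. Partner 1 offers 213 and keeps 300 − 213 = 87.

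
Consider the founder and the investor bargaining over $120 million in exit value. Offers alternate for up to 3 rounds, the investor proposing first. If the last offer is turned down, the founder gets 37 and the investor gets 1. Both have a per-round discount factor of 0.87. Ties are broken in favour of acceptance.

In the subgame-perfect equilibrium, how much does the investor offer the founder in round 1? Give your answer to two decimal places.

Round 3 (the investor proposes): the founder gets 37 if talks fail, so the investor offers 37 and keeps 83.
Round 2 (the founder proposes): the investor can get 83 next round, worth 0.87 × 83 = 72.21 now; the founder offers that and keeps 47.79.
Round 1 (the investor proposes): the founder can get 47.79 next round, worth 0.87 × 47.79 = 41.5773 now, so the investor offers 41.5773, keeping 78.4227.

41.58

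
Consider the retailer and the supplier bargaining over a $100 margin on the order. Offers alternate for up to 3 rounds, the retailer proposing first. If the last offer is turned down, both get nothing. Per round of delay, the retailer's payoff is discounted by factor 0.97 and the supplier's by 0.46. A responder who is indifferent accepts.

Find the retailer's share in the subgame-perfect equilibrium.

Work backward from the last round.
Round 3 (the retailer proposes): rejection yields 0 for the supplier; the retailer offers 0 and keeps 100.
Round 2 (the supplier proposes): the retailer can get 100 next round, worth 0.97 × 100 = 97 now, so the supplier offers 97, keeping 3.
Round 1 (the retailer proposes): the supplier can get 3 next round, worth 0.46 × 3 = 1.38 now. The retailer offers 1.38 and keeps 100 − 1.38 = 98.62.

98.62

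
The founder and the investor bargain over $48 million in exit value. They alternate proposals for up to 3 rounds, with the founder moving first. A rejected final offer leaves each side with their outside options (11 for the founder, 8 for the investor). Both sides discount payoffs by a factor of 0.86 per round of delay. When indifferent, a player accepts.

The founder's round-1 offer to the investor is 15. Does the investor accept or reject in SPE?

Round 3 (the founder proposes): the investor gets 8 if talks fail, so the founder offers 8 and keeps 40.
Round 2 (the investor proposes): the founder can get 40 next round, worth 0.86 × 40 = 34.4 now. The investor offers 34.4 and keeps 48 − 34.4 = 13.6.
So by rejecting in round 1, the investor gets 13.6 next round, worth 0.86 × 13.6 = 11.696 now.
Offer 15 ≥ 11.696, so the investor accepts.

Accept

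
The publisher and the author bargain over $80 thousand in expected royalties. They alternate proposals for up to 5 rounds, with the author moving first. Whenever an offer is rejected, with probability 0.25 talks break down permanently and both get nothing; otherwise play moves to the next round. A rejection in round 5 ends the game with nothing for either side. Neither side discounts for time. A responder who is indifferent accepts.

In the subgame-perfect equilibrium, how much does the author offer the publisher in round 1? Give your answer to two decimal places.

Round 5 (the author proposes): the publisher will accept anything ≥ 0, so the author offers 0 and keeps 80.
Round 4 (the publisher proposes): rejecting gives the author an expected 0.75 × 80 = 60. The publisher offers 60 and keeps 80 − 60 = 20.
Round 3 (the author proposes): rejecting gives the publisher an expected 0.75 × 20 = 15; the author offers that and keeps 65.
Round 2 (the publisher proposes): rejecting gives the author an expected 0.75 × 65 = 48.75. The publisher offers 48.75 and keeps 80 − 48.75 = 31.25.
Round 1 (the author proposes): rejecting gives the publisher an expected 0.75 × 31.25 = 23.4375, so the author offers 23.4375, keeping 56.5625.

23.44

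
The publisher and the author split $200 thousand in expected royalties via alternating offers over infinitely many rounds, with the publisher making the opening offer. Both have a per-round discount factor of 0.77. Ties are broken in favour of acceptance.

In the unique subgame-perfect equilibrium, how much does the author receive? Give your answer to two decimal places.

87.01

In a stationary SPE each proposer offers the other exactly their discounted continuation value.
If the publisher keeps x when proposing and the author keeps y when proposing, then x = 200 − 0.77y and y = 200 − 0.77x.
Solving: x = 200(1 − 0.77) / (1 − 0.77·0.77) = 46 / 0.4071 ≈ 112.9944.
The author gets 200 − 112.9944 ≈ 87.0056.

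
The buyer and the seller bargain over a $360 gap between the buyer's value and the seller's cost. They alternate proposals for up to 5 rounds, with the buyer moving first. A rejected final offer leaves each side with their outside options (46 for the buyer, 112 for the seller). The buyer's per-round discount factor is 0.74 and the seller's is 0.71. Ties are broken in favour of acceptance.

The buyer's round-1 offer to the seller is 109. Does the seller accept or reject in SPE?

Reject

Work out the seller's continuation value if the offer is rejected.
Round 5 (the buyer proposes): the seller gets 112 if talks fail, so the buyer offers 112 and keeps 248.
Round 4 (the seller proposes): the buyer can get 248 next round, worth 0.74 × 248 = 183.52 now, so the seller offers 183.52, keeping 176.48.
Round 3 (the buyer proposes): the seller can get 176.48 next round, worth 0.71 × 176.48 = 125.3008 now; the buyer offers that and keeps 234.6992.
Round 2 (the seller proposes): the buyer can get 234.6992 next round, worth 0.74 × 234.6992 = 173.677408 now, so the seller offers 173.677408, keeping 186.322592.
So by rejecting in round 1, the seller gets 186.322592 next round, worth 0.71 × 186.322592 = 132.28904032 now.
Offer 109 < 132.28904032, so the seller rejects.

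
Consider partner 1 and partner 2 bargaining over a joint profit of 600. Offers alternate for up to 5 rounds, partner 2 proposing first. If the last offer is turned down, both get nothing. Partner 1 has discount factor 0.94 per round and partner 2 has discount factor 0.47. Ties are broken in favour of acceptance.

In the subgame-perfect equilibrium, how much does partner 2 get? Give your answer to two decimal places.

Work backward from the last round.
Round 5 (partner 2 proposes): partner 1 will accept anything ≥ 0, so partner 2 offers 0 and keeps 600.
Round 4 (partner 1 proposes): partner 2 can get 600 next round, worth 0.47 × 600 = 282 now, so partner 1 offers 282, keeping 318.
Round 3 (partner 2 proposes): partner 1 can get 318 next round, worth 0.94 × 318 = 298.92 now. Partner 2 offers 298.92 and keeps 600 − 298.92 = 301.08.
Round 2 (partner 1 proposes): partner 2 can get 301.08 next round, worth 0.47 × 301.08 = 141.5076 now. Partner 1 offers 141.5076 and keeps 600 − 141.5076 = 458.4924.
Round 1 (partner 2 proposes): partner 1 can get 458.4924 next round, worth 0.94 × 458.4924 = 430.982856 now. Partner 2 offers 430.982856 and keeps 600 − 430.982856 = 169.017144.

169.02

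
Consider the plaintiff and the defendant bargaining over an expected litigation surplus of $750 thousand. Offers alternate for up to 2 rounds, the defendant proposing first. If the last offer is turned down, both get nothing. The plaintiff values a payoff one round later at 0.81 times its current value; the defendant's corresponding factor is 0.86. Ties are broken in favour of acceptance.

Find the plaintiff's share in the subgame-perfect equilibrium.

607.5

Round 2 (the plaintiff proposes): the defendant will accept anything ≥ 0, so the plaintiff offers 0 and keeps 750.
Round 1 (the defendant proposes): the plaintiff can get 750 next round, worth 0.81 × 750 = 607.5 now. The defendant offers 607.5 and keeps 750 − 607.5 = 142.5.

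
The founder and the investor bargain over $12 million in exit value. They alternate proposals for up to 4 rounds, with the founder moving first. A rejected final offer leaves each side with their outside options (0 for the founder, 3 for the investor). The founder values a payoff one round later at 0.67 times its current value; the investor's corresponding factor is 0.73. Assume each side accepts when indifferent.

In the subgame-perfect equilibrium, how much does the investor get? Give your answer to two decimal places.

Round 4 (the investor proposes): rejection yields 0 for the founder; the investor offers 0 and keeps 12.
Round 3 (the founder proposes): the investor can get 12 next round, worth 0.73 × 12 = 8.76 now, so the founder offers 8.76, keeping 3.24.
Round 2 (the investor proposes): the founder can get 3.24 next round, worth 0.67 × 3.24 = 2.1708 now. The investor offers 2.1708 and keeps 12 − 2.1708 = 9.8292.
Round 1 (the founder proposes): the investor can get 9.8292 next round, worth 0.73 × 9.8292 = 7.175316 now, so the founder offers 7.175316, keeping 4.824684.

7.18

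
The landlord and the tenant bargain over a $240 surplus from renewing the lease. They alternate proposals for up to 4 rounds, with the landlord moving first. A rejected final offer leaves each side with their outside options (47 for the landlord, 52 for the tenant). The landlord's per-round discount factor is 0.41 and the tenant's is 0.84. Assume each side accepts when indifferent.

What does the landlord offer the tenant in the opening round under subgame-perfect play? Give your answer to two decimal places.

174.78

Round 4 (the tenant proposes): the landlord gets 47 if talks fail, so the tenant offers 47 and keeps 193.
Round 3 (the landlord proposes): the tenant can get 193 next round, worth 0.84 × 193 = 162.12 now. The landlord offers 162.12 and keeps 240 − 162.12 = 77.88.
Round 2 (the tenant proposes): the landlord can get 77.88 next round, worth 0.41 × 77.88 = 31.9308 now. The tenant offers 31.9308 and keeps 240 − 31.9308 = 208.0692.
Round 1 (the landlord proposes): the tenant can get 208.0692 next round, worth 0.84 × 208.0692 = 174.778128 now; the landlord offers that and keeps 65.221872.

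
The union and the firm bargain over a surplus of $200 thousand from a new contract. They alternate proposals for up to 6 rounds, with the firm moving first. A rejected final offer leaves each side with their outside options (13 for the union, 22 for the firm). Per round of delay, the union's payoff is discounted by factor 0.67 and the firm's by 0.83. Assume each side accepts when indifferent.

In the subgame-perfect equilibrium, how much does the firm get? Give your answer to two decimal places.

Solve by backward induction from round 6.
Round 6 (the union proposes): the firm gets 22 if talks fail, so the union offers 22 and keeps 178.
Round 5 (the firm proposes): the union can get 178 next round, worth 0.67 × 178 = 119.26 now. The firm offers 119.26 and keeps 200 − 119.26 = 80.74.
Round 4 (the union proposes): the firm can get 80.74 next round, worth 0.83 × 80.74 = 67.0142 now. The union offers 67.0142 and keeps 200 − 67.0142 = 132.9858.
Round 3 (the firm proposes): the union can get 132.9858 next round, worth 0.67 × 132.9858 = 89.100486 now, so the firm offers 89.100486, keeping 110.899514.
Round 2 (the union proposes): the firm can get 110.899514 next round, worth 0.83 × 110.899514 = 92.04659662 now. The union offers 92.04659662 and keeps 200 − 92.04659662 = 107.95340338.
Round 1 (the firm proposes): the union can get 107.95340338 next round, worth 0.67 × 107.95340338 = 72.3287802646 now, so the firm offers 72.3287802646, keeping 127.6712197354.

127.67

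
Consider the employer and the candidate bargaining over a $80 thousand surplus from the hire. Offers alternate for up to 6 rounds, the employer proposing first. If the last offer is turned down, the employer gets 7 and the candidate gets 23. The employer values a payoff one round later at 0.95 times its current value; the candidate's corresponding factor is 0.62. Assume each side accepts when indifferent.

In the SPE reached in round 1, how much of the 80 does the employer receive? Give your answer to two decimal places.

60.36

Round 6 (the candidate proposes): the employer gets 7 if talks fail, so the candidate offers 7 and keeps 73.
Round 5 (the employer proposes): the candidate can get 73 next round, worth 0.62 × 73 = 45.26 now. The employer offers 45.26 and keeps 80 − 45.26 = 34.74.
Round 4 (the candidate proposes): the employer can get 34.74 next round, worth 0.95 × 34.74 = 33.003 now. The candidate offers 33.003 and keeps 80 − 33.003 = 46.997.
Round 3 (the employer proposes): the candidate can get 46.997 next round, worth 0.62 × 46.997 = 29.13814 now, so the employer offers 29.13814, keeping 50.86186.
Round 2 (the candidate proposes): the employer can get 50.86186 next round, worth 0.95 × 50.86186 = 48.318767 now, so the candidate offers 48.318767, keeping 31.681233.
Round 1 (the employer proposes): the candidate can get 31.681233 next round, worth 0.62 × 31.681233 = 19.64236446 now. The employer offers 19.64236446 and keeps 80 − 19.64236446 = 60.35763554.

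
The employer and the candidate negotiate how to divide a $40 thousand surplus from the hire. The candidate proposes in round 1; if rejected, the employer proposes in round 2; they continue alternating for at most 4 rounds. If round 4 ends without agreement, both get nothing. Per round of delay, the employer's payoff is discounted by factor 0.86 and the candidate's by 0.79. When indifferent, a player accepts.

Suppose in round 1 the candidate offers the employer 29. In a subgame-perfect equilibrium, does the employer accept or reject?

Work out the employer's continuation value if the offer is rejected.
Round 4 (the employer proposes): rejection yields 0 for the candidate; the employer offers 0 and keeps 40.
Round 3 (the candidate proposes): the employer can get 40 next round, worth 0.86 × 40 = 34.4 now. The candidate offers 34.4 and keeps 40 − 34.4 = 5.6.
Round 2 (the employer proposes): the candidate can get 5.6 next round, worth 0.79 × 5.6 = 4.424 now, so the employer offers 4.424, keeping 35.576.
So by rejecting in round 1, the employer gets 35.576 next round, worth 0.86 × 35.576 = 30.59536 now.
Offer 29 < 30.59536, so the employer rejects.

Reject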